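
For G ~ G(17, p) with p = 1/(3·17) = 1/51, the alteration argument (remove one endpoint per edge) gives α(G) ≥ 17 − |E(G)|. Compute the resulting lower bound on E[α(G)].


E[|E(G)|] = C(17, 2)·p = 136 · (1/51) = 8/3.
E[α(G)] ≥ n − E[|E(G)|] = 17 − 8/3 = 43/3.
Numerically: ≈ 14.3333.
(This is only a lower bound; the true E[α(G)] may be larger.)

E[α(G)] ≥ 43/3 ≈ 14.3333.


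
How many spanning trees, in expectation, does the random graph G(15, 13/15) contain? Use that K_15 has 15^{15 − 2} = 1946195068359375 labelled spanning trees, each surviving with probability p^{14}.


K_15 has 15^{15 − 2} = 1946195068359375 labelled spanning trees.
For each such spanning tree H, let X_H = 1 if all 14 edges of H are present in G. Then P[X_H = 1] = p^{14} = (13/15)^{14} = 3937376385699289/29192926025390625.
By linearity: E[X] = Σ_H E[X_H] = 1946195068359375 · p^{14} = 1946195068359375 · 3937376385699289/29192926025390625 = 3937376385699289/15.
Numerically: E[X] ≈ 2.625e+14.

E[X] = 1946195068359375 · (13/15)^{14} = 3937376385699289/15 ≈ 2.625e+14.


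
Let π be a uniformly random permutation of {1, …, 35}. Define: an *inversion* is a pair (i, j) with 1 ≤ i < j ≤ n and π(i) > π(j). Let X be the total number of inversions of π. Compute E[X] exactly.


Write X = Σ X_I over the C(35, 2) = 595 pairs i < j, with X_I the indicator of one inversion.
There are 595 indicators.
For each fixed pair i < j, the values π(i) and π(j) are two distinct elements of {1, …, 35} in uniformly random order; by symmetry P[π(i) > π(j)] = 1/2.
By linearity: E[X] = 595 · (1/2) = C(35, 2) · (1/2) = 595/2 = 595/2 ≈ 297.500000.

E[X] = 595/2 = 297.500000.


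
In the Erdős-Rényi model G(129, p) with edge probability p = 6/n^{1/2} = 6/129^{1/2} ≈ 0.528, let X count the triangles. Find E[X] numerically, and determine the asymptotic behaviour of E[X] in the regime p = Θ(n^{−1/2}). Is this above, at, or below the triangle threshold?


Number of potential triangles: C(129, 3) = 349504.
Each occurs with probability p³ ≈ (0.528)³ ≈ 1.47424e-01.
By linearity: E[X] = C(129, 3)·p³ ≈ 349504 · 1.47424e-01 ≈ 51525.396.
Since α = 1/2 < 1, p = c/n^{1/2} ≫ 1/n is above the triangle threshold p ~ 1/n. Asymptotically E[X] ~ (c³/6)·n^{3(1−α)} = (6³/6)·n^{1.5} → ∞; triangles are abundant w.h.p.

E[X] ≈ 51525.396; in regime p = Θ(1/n^{1/2}) E[X] diverges (above the triangle threshold p ~ 1/n).


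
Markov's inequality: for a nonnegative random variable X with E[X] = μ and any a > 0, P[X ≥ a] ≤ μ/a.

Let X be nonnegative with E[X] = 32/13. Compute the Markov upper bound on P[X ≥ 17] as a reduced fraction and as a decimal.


μ = E[X] = 32/13, a = 17.
Markov: P[X ≥ 17] ≤ μ/a = (32/13)/17 = 32/221.
Numerically: ≈ 0.14480.
(Since a = 17 > μ = 2.46154, the bound 32/221 is < 1 and informative.)

P[X ≥ 17] ≤ 32/221 ≈ 0.14480.


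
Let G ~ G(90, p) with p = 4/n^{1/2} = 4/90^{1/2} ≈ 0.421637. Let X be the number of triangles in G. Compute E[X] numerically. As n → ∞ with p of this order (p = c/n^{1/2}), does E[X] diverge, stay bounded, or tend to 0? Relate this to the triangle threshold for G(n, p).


Number of potential triangles: C(90, 3) = 117480.
Each occurs with probability p³ ≈ (0.421637)³ ≈ 7.49576927e-02.
By linearity: E[X] = C(90, 3)·p³ ≈ 117480 · 7.49576927e-02 ≈ 8806.029737.
Since α = 1/2 < 1, p = c/n^{1/2} ≫ 1/n is above the triangle threshold p ~ 1/n. Asymptotically E[X] ~ (c³/6)·n^{3(1−α)} = (4³/6)·n^{1.5} → ∞; triangles are abundant w.h.p.

E[X] ≈ 8806.029737; in regime p = Θ(1/n^{1/2}) E[X] diverges (above the triangle threshold p ~ 1/n).


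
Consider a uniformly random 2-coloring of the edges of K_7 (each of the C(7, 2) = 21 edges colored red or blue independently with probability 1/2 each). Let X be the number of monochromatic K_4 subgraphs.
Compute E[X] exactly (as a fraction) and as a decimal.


Let X = Σ_S X_S over the C(7, 4) = 35 subsets S of size 4, where X_S = 1 if the K_4 on S is monochromatic.
For a fixed S, the K_4 on S has C(4, 2) = 6 edges. P[all 6 edges red] = (1/2)^6, and likewise for blue, so P[monochromatic] = 2·(1/2)^6 = 2^{1 − 6} = 1/32.
Summing: E[X] = C(7, 4) · 2^{1 − 6} = 35 · 1/32 = 35/32.
Numerically: E[X] ≈ 1.0938.

E[X] = C(7,4)·2^(1−C(4,2)) = 35/32 ≈ 1.0938.


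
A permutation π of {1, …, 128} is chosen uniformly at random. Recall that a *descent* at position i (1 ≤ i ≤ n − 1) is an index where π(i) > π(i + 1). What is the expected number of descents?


Write X = Σ X_I over i = 1, …, 127, with X_I the indicator of one descent.
There are 127 indicators.
For each fixed i, the pair (π(i), π(i+1)) is a uniformly random ordered pair of distinct values from {1, …, 128}; by symmetry P[π(i) > π(i+1)] = 1/2.
By linearity: E[X] = 127 · (1/2) = (128 − 1) · (1/2) = 127/2 ≈ 63.50000.

E[X] = 127/2 = 63.50000.


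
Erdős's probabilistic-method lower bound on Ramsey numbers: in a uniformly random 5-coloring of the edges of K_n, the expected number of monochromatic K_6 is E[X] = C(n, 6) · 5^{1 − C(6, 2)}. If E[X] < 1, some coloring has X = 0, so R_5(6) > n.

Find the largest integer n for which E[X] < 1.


We need C(n, 6) · 5^{1 − 15} < 1, i.e. C(n, 6) < 5^{15 − 1} = 6103515625.
Check values of n near the boundary:
  n = 124: C(124, 6) = 4465475476; 4465475476 < 6103515625? YES
  n = 125: C(125, 6) = 4690625500; 4690625500 < 6103515625? YES
  n = 126: C(126, 6) = 4925156775; 4925156775 < 6103515625? YES
  n = 127: C(127, 6) = 5169379425; 5169379425 < 6103515625? YES
  n = 128: C(128, 6) = 5423611200; 5423611200 < 6103515625? YES
  n = 129: C(129, 6) = 5688177600; 5688177600 < 6103515625? YES
  n = 130: C(130, 6) = 5963412000; 5963412000 < 6103515625? YES
  n = 131: C(131, 6) = 6249655776; 6249655776 < 6103515625? NO
  n = 132: C(132, 6) = 6547258432; 6547258432 < 6103515625? NO
  n = 133: C(133, 6) = 6856577728; 6856577728 < 6103515625? NO
The largest n with C(n, 6) < 6103515625 is n = 130 (where E[X] = 47707296/48828125 ≈ 0.977045). Hence R_5(6) > 130, i.e. R_5(6) ≥ 131.

Largest n = 130; hence R_5(6) > 130.


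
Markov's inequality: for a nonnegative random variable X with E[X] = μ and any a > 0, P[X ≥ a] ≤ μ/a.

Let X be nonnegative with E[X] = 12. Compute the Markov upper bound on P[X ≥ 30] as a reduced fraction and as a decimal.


μ = E[X] = 12, a = 30.
Markov: P[X ≥ 30] ≤ μ/a = (12)/30 = 2/5.
Numerically: ≈ 0.4000.
(Since a = 30 > μ = 12.0000, the bound 2/5 is < 1 and informative.)

P[X ≥ 30] ≤ 2/5 ≈ 0.4000.


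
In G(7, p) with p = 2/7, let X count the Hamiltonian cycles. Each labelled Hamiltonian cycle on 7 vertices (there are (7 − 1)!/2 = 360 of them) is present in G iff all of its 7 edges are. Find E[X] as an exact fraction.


K_7 has (7 − 1)!/2 = 360 labelled Hamiltonian cycles.
For each such Hamiltonian cycle H, let X_H = 1 if all 7 edges of H are present in G. Then P[X_H = 1] = p^{7} = (2/7)^{7} = 128/823543.
Summing the indicators: E[X] = Σ_H E[X_H] = 360 · p^{7} = 360 · 128/823543 = 46080/823543.
Numerically: E[X] ≈ 0.0559534.

E[X] = 360 · (2/7)^{7} = 46080/823543 ≈ 0.0559534.


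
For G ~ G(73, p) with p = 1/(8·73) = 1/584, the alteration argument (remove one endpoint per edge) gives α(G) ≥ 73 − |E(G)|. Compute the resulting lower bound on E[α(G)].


E[|E(G)|] = C(73, 2)·p = 2628 · (1/584) = 9/2.
E[α(G)] ≥ n − E[|E(G)|] = 73 − 9/2 = 137/2.
Numerically: ≈ 68.50000.
(This is only a lower bound; the true E[α(G)] may be larger.)

E[α(G)] ≥ 137/2 ≈ 68.50000.


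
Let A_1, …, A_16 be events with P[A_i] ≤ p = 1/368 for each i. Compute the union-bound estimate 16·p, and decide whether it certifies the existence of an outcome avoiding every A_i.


Union bound: P[∪_{i=1}^{16} A_i] ≤ Σ_i P[A_i] ≤ 16·p = 16·(1/368) = 1/23.
Numerically: 1/23 ≈ 0.043.
Is 1/23 < 1? YES.
Since P[∪ A_i] ≤ 1/23 < 1, the complement has P[∩ A_i^c] ≥ 1 − 1/23 = 22/23 > 0, so some outcome avoids every A_i.

16·p = 1/23 ≈ 0.043; existence CERTIFIED by the union bound.


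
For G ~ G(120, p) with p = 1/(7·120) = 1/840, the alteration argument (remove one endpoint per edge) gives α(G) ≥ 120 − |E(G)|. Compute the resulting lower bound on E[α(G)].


E[|E(G)|] = C(120, 2)·p = 7140 · (1/840) = 17/2.
E[α(G)] ≥ n − E[|E(G)|] = 120 − 17/2 = 223/2.
Numerically: ≈ 111.50000.
(This is only a lower bound; the true E[α(G)] may be larger.)

E[α(G)] ≥ 223/2 ≈ 111.50000.


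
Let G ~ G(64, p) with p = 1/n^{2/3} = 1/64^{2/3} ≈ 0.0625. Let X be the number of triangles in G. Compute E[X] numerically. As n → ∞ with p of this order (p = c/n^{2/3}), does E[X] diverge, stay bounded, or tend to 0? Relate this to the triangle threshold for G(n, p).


Number of potential triangles: C(64, 3) = 41664.
Each occurs with probability p³ ≈ (0.0625)³ ≈ 2.4414063e-04.
By linearity: E[X] = C(64, 3)·p³ ≈ 41664 · 2.4414063e-04 ≈ 10.17188.
Since α = 2/3 < 1, p = c/n^{2/3} ≫ 1/n is above the triangle threshold p ~ 1/n. Asymptotically E[X] ~ (c³/6)·n^{3(1−α)} = (1³/6)·n^{1} → ∞; triangles are abundant w.h.p.

E[X] ≈ 10.17188; in regime p = Θ(1/n^{2/3}) E[X] diverges (above the triangle threshold p ~ 1/n).


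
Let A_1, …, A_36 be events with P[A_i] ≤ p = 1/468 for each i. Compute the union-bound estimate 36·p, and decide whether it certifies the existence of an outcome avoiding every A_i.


Union bound: P[∪_{i=1}^{36} A_i] ≤ Σ_i P[A_i] ≤ 36·p = 36·(1/468) = 1/13.
Numerically: 1/13 ≈ 0.076923.
Is 1/13 < 1? YES.
Since P[∪ A_i] ≤ 1/13 < 1, the complement has P[∩ A_i^c] ≥ 1 − 1/13 = 12/13 > 0, so some outcome avoids every A_i.

36·p = 1/13 ≈ 0.076923; existence CERTIFIED by the union bound.


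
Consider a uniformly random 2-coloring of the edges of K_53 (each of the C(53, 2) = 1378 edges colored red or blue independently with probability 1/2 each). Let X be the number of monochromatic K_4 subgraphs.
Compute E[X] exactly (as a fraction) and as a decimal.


Let X = Σ_S X_S over the C(53, 4) = 292825 subsets S of size 4, where X_S = 1 if the K_4 on S is monochromatic.
For a fixed S, the K_4 on S has C(4, 2) = 6 edges. P[all 6 edges red] = (1/2)^6, and likewise for blue, so P[monochromatic] = 2·(1/2)^6 = 2^{1 − 6} = 1/32.
By linearity: E[X] = C(53, 4) · 2^{1 − 6} = 292825 · 1/32 = 292825/32.
Numerically: E[X] ≈ 9150.781.

E[X] = C(53,4)·2^(1−C(4,2)) = 292825/32 ≈ 9150.781.


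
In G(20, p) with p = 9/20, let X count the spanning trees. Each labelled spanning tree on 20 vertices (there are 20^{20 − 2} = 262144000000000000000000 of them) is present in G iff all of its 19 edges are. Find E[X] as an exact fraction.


K_20 has 20^{20 − 2} = 262144000000000000000000 labelled spanning trees.
For each such spanning tree H, let X_H = 1 if all 19 edges of H are present in G. Then P[X_H = 1] = p^{19} = (9/20)^{19} = 1350851717672992089/5242880000000000000000000.
By linearity of expectation: E[X] = Σ_H E[X_H] = 262144000000000000000000 · p^{19} = 262144000000000000000000 · 1350851717672992089/5242880000000000000000000 = 1350851717672992089/20.
Numerically: E[X] ≈ 6.75e+16.

E[X] = 262144000000000000000000 · (9/20)^{19} = 1350851717672992089/20 ≈ 6.75e+16.


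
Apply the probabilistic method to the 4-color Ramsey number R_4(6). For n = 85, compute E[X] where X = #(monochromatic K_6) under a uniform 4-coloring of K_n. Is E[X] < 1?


E[X] = C(85, 6) · 4^{1 − 15} = 437353560 · 4^{−14} = 437353560/268435456.
As a reduced fraction: E[X] = 54669195/33554432 ≈ 1.6293.
Is E[X] < 1? NO.
Since E[X] ≥ 1, the first-moment bound is inconclusive at n = 85; it does NOT by itself certify R_4(6) > 85.

E[X] = 54669195/33554432 ≈ 1.6293; E[X] ≥ 1; first-moment method inconclusive here.


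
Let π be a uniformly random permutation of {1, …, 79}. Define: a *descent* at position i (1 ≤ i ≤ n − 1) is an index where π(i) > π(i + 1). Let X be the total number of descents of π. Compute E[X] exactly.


Write X = Σ X_I over i = 1, …, 78, with X_I the indicator of one descent.
There are 78 indicators.
For each fixed i, the pair (π(i), π(i+1)) is a uniformly random ordered pair of distinct values from {1, …, 79}; by symmetry P[π(i) > π(i+1)] = 1/2.
By linearity: E[X] = 78 · (1/2) = (79 − 1) · (1/2) = 39 ≈ 39.000000.

E[X] = 39 = 39.000000.


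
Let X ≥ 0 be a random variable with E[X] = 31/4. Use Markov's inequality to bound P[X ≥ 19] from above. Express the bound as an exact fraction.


μ = E[X] = 31/4, a = 19.
Markov: P[X ≥ 19] ≤ μ/a = (31/4)/19 = 31/76.
Numerically: ≈ 0.408.
(Since a = 19 > μ = 7.750, the bound 31/76 is < 1 and informative.)

P[X ≥ 19] ≤ 31/76 ≈ 0.408.


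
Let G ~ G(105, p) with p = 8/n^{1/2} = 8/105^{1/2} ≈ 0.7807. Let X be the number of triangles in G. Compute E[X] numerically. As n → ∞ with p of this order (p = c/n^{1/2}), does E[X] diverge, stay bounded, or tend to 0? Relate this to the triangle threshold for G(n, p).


Number of potential triangles: C(105, 3) = 187460.
Each occurs with probability p³ ≈ (0.7807)³ ≈ 4.758675e-01.
By linearity: E[X] = C(105, 3)·p³ ≈ 187460 · 4.758675e-01 ≈ 89206.1148.
Since α = 1/2 < 1, p = c/n^{1/2} ≫ 1/n is above the triangle threshold p ~ 1/n. Asymptotically E[X] ~ (c³/6)·n^{3(1−α)} = (8³/6)·n^{1.5} → ∞; triangles are abundant w.h.p.

E[X] ≈ 89206.1148; in regime p = Θ(1/n^{1/2}) E[X] diverges (above the triangle threshold p ~ 1/n).


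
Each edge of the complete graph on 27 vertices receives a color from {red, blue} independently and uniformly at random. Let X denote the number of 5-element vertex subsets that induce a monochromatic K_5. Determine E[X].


Let X = Σ_S X_S over the C(27, 5) = 80730 subsets S of size 5, where X_S = 1 if the K_5 on S is monochromatic.
For a fixed S, the K_5 on S has C(5, 2) = 10 edges. P[all 10 edges red] = (1/2)^10, and likewise for blue, so P[monochromatic] = 2·(1/2)^10 = 2^{1 − 10} = 1/512.
By linearity of expectation: E[X] = C(27, 5) · 2^{1 − 10} = 80730 · 1/512 = 40365/256.
Numerically: E[X] ≈ 157.675781.

E[X] = C(27,5)·2^(1−C(5,2)) = 40365/256 ≈ 157.675781.


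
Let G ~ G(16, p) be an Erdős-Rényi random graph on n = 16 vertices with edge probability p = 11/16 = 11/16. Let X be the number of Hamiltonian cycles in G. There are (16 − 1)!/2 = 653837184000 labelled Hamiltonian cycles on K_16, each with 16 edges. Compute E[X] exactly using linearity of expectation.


K_16 has (16 − 1)!/2 = 653837184000 labelled Hamiltonian cycles.
For each such Hamiltonian cycle H, let X_H = 1 if all 16 edges of H are present in G. Then P[X_H = 1] = p^{16} = (11/16)^{16} = 45949729863572161/18446744073709551616.
By linearity: E[X] = Σ_H E[X_H] = 653837184000 · p^{16} = 653837184000 · 45949729863572161/18446744073709551616 = 29339494120662818290072875/18014398509481984.
Numerically: E[X] ≈ 1.62867e+09.

E[X] = 653837184000 · (11/16)^{16} = 29339494120662818290072875/18014398509481984 ≈ 1.62867e+09.


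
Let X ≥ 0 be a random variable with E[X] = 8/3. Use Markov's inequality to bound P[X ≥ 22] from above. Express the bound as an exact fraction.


μ = E[X] = 8/3, a = 22.
Markov: P[X ≥ 22] ≤ μ/a = (8/3)/22 = 4/33.
Numerically: ≈ 0.121.
(Since a = 22 > μ = 2.667, the bound 4/33 is < 1 and informative.)

P[X ≥ 22] ≤ 4/33 ≈ 0.121.


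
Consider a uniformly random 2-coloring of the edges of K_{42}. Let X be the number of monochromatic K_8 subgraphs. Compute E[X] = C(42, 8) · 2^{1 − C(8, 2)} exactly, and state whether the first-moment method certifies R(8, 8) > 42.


E[X] = C(42, 8) · 2^{1 − 28} = 118030185 · 2^{−27} = 118030185/134217728.
As a reduced fraction: E[X] = 118030185/134217728 ≈ 0.8793934.
Is E[X] < 1? YES.
Since E[X] < 1, there exists a 2-coloring of K_{42} with no monochromatic K_8; hence R(8, 8) > 42.

E[X] = 118030185/134217728 ≈ 0.8793934; E[X] < 1, so R(8, 8) > 42.


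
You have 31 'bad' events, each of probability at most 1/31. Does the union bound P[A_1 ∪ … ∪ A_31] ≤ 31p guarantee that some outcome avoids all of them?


Union bound: P[∪_{i=1}^{31} A_i] ≤ Σ_i P[A_i] ≤ 31·p = 31·(1/31) = 1.
Numerically: 1 ≈ 1.0000.
Is 1 < 1? NO.
Since the bound 1 is ≥ 1, the union bound is uninformative here; it does NOT by itself certify existence.

31·p = 1 ≈ 1.0000; existence NOT certified by the union bound.


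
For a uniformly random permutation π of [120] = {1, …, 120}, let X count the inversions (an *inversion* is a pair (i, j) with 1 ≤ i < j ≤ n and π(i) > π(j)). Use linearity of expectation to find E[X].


Write X = Σ X_I over the C(120, 2) = 7140 pairs i < j, with X_I the indicator of one inversion.
There are 7140 indicators.
For each fixed pair i < j, the values π(i) and π(j) are two distinct elements of {1, …, 120} in uniformly random order; by symmetry P[π(i) > π(j)] = 1/2.
By linearity: E[X] = 7140 · (1/2) = C(120, 2) · (1/2) = 7140/2 = 3570 ≈ 3570.000000.

E[X] = 3570 = 3570.000000.


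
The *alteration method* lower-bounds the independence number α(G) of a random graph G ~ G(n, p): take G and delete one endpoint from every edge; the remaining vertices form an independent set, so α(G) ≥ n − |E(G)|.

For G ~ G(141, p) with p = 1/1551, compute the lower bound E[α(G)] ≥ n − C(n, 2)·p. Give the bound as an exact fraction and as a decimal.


E[|E(G)|] = C(141, 2)·p = 9870 · (1/1551) = 70/11.
E[α(G)] ≥ n − E[|E(G)|] = 141 − 70/11 = 1481/11.
Numerically: ≈ 134.636.
(This is only a lower bound; the true E[α(G)] may be larger.)

E[α(G)] ≥ 1481/11 ≈ 134.636.


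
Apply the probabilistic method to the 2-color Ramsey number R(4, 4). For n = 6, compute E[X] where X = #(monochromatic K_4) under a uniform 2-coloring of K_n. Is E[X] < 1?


E[X] = C(6, 4) · 2^{1 − 6} = 15 · 2^{−5} = 15/32.
As a reduced fraction: E[X] = 15/32 ≈ 0.4687500.
Is E[X] < 1? YES.
Since E[X] < 1, there exists a 2-coloring of K_{6} with no monochromatic K_4; hence R(4, 4) > 6.

E[X] = 15/32 ≈ 0.4687500; E[X] < 1, so R(4, 4) > 6.


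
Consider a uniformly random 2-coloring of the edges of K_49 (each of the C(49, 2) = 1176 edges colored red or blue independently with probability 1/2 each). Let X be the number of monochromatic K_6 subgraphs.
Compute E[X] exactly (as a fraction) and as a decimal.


Let X = Σ_S X_S over the C(49, 6) = 13983816 subsets S of size 6, where X_S = 1 if the K_6 on S is monochromatic.
For a fixed S, the K_6 on S has C(6, 2) = 15 edges. P[all 15 edges red] = (1/2)^15, and likewise for blue, so P[monochromatic] = 2·(1/2)^15 = 2^{1 − 15} = 1/16384.
By linearity of expectation: E[X] = C(49, 6) · 2^{1 − 15} = 13983816 · 1/16384 = 1747977/2048.
Numerically: E[X] ≈ 853.504.

E[X] = C(49,6)·2^(1−C(6,2)) = 1747977/2048 ≈ 853.504.


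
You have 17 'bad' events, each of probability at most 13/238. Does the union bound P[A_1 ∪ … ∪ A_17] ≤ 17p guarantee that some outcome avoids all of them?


Union bound: P[∪_{i=1}^{17} A_i] ≤ Σ_i P[A_i] ≤ 17·p = 17·(13/238) = 13/14.
Numerically: 13/14 ≈ 0.928571.
Is 13/14 < 1? YES.
Since P[∪ A_i] ≤ 13/14 < 1, the complement has P[∩ A_i^c] ≥ 1 − 13/14 = 1/14 > 0, so some outcome avoids every A_i.

17·p = 13/14 ≈ 0.928571; existence CERTIFIED by the union bound.


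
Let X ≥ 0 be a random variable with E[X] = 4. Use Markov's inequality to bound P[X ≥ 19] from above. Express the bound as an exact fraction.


μ = E[X] = 4, a = 19.
Markov: P[X ≥ 19] ≤ μ/a = (4)/19 = 4/19.
Numerically: ≈ 0.21053.
(Since a = 19 > μ = 4.00000, the bound 4/19 is < 1 and informative.)

P[X ≥ 19] ≤ 4/19 ≈ 0.21053.


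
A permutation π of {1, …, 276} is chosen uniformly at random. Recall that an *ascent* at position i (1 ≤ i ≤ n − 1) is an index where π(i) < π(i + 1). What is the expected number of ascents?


Write X = Σ X_I over i = 1, …, 275, with X_I the indicator of one ascent.
There are 275 indicators.
For each fixed i, the pair (π(i), π(i+1)) is a uniformly random ordered pair of distinct values from {1, …, 276}; by symmetry P[π(i) < π(i+1)] = 1/2.
By linearity: E[X] = 275 · (1/2) = (276 − 1) · (1/2) = 275/2 ≈ 137.500.

E[X] = 275/2 = 137.500.


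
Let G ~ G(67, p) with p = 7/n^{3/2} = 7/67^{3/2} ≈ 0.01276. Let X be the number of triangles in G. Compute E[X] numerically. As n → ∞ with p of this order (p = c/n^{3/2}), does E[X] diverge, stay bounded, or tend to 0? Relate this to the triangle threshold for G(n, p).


Number of potential triangles: C(67, 3) = 47905.
Each occurs with probability p³ ≈ (0.01276)³ ≈ 2.079493e-06.
By linearity: E[X] = C(67, 3)·p³ ≈ 47905 · 2.079493e-06 ≈ 0.0996.
Since α = 3/2 > 1, p = c/n^{3/2} = o(1/n) is below the triangle threshold p ~ 1/n. Asymptotically E[X] ~ (c³/6)·n^{3(1−α)} = (7³/6)·n^{-1.5} → 0, so by Markov's inequality G has no triangles w.h.p.

E[X] ≈ 0.0996; in regime p = Θ(1/n^{3/2}) E[X] tends to 0 (below the triangle threshold p ~ 1/n).


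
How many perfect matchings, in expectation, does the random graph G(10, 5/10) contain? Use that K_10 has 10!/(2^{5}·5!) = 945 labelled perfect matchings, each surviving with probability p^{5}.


K_10 has 10!/(2^{5}·5!) = 945 labelled perfect matchings.
For each such perfect matching H, let X_H = 1 if all 5 edges of H are present in G. Then P[X_H = 1] = p^{5} = (1/2)^{5} = 1/32.
By linearity of expectation: E[X] = Σ_H E[X_H] = 945 · p^{5} = 945 · 1/32 = 945/32.
Numerically: E[X] ≈ 29.5312.

E[X] = 945 · (1/2)^{5} = 945/32 ≈ 29.5312.


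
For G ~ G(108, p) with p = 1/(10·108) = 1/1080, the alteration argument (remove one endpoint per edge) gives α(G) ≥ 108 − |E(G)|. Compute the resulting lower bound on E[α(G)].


E[|E(G)|] = C(108, 2)·p = 5778 · (1/1080) = 107/20.
E[α(G)] ≥ n − E[|E(G)|] = 108 − 107/20 = 2053/20.
Numerically: ≈ 102.650000.
(This is only a lower bound; the true E[α(G)] may be larger.)

E[α(G)] ≥ 2053/20 ≈ 102.650000.


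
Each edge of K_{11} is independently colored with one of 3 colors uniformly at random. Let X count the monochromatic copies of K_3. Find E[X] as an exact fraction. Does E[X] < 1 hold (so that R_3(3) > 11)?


E[X] = C(11, 3) · 3^{1 − 3} = 165 · 3^{−2} = 165/9.
As a reduced fraction: E[X] = 55/3 ≈ 18.333333.
Is E[X] < 1? NO.
Since E[X] ≥ 1, the first-moment bound is inconclusive at n = 11; it does NOT by itself certify R_3(3) > 11.

E[X] = 55/3 ≈ 18.333333; E[X] ≥ 1; first-moment method inconclusive here.


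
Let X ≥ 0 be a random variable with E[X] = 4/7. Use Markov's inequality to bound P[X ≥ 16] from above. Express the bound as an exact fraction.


μ = E[X] = 4/7, a = 16.
Markov: P[X ≥ 16] ≤ μ/a = (4/7)/16 = 1/28.
Numerically: ≈ 0.0357.
(Since a = 16 > μ = 0.5714, the bound 1/28 is < 1 and informative.)

P[X ≥ 16] ≤ 1/28 ≈ 0.0357.


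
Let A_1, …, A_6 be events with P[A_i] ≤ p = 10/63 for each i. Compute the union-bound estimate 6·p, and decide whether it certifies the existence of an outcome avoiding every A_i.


Union bound: P[∪_{i=1}^{6} A_i] ≤ Σ_i P[A_i] ≤ 6·p = 6·(10/63) = 20/21.
Numerically: 20/21 ≈ 0.952.
Is 20/21 < 1? YES.
Since P[∪ A_i] ≤ 20/21 < 1, the complement has P[∩ A_i^c] ≥ 1 − 20/21 = 1/21 > 0, so some outcome avoids every A_i.

6·p = 20/21 ≈ 0.952; existence CERTIFIED by the union bound.


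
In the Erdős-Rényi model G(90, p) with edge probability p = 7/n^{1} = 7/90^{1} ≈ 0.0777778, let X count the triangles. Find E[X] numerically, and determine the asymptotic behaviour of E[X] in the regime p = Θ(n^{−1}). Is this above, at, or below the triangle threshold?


Number of potential triangles: C(90, 3) = 117480.
Each occurs with probability p³ ≈ (0.0777778)³ ≈ 4.70507545e-04.
By linearity: E[X] = C(90, 3)·p³ ≈ 117480 · 4.70507545e-04 ≈ 55.275226.
Here α = 1, so p = 7/n is exactly at the triangle threshold p ~ 1/n. Asymptotically E[X] → c³/6 = 7³/6 = 343/6 ≈ 57.166667, a bounded constant. In this regime the triangle count is asymptotically Poisson(c³/6).

E[X] ≈ 55.275226; in regime p = Θ(1/n^{1}) E[X] stays bounded (at the triangle threshold p ~ 1/n).


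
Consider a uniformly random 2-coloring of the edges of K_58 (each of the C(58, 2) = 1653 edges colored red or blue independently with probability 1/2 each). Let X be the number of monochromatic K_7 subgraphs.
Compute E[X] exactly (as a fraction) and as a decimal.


Let X = Σ_S X_S over the C(58, 7) = 300674088 subsets S of size 7, where X_S = 1 if the K_7 on S is monochromatic.
For a fixed S, the K_7 on S has C(7, 2) = 21 edges. P[all 21 edges red] = (1/2)^21, and likewise for blue, so P[monochromatic] = 2·(1/2)^21 = 2^{1 − 21} = 1/1048576.
By linearity: E[X] = C(58, 7) · 2^{1 − 21} = 300674088 · 1/1048576 = 37584261/131072.
Numerically: E[X] ≈ 286.74516.

E[X] = C(58,7)·2^(1−C(7,2)) = 37584261/131072 ≈ 286.74516.


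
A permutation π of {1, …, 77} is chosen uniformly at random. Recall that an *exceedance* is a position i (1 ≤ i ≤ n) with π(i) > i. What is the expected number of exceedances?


Write X = Σ_{i=1}^{77} X_i, where X_i = 1_{π(i) > i}.
For each fixed i, π(i) is uniform over {1, …, 77} (marginal of a uniform permutation), so P[π(i) > i] = (n − i)/n. Summing: Σ_{i=1}^{77} (n − i)/n = (0 + 1 + … + 76)/77 = 77(77 − 1)/(2·77) = (77 − 1)/2.
Hence E[X] = Σ_{i=1}^{77} (77 − i)/77 = 38 ≈ 38.000.

E[X] = 38 = 38.000.


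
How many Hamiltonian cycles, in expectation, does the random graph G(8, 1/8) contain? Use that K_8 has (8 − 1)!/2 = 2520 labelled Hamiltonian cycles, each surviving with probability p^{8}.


K_8 has (8 − 1)!/2 = 2520 labelled Hamiltonian cycles.
For each such Hamiltonian cycle H, let X_H = 1 if all 8 edges of H are present in G. Then P[X_H = 1] = p^{8} = (1/8)^{8} = 1/16777216.
By linearity of expectation: E[X] = Σ_H E[X_H] = 2520 · p^{8} = 2520 · 1/16777216 = 315/2097152.
Numerically: E[X] ≈ 0.0001502.

E[X] = 2520 · (1/8)^{8} = 315/2097152 ≈ 0.0001502.


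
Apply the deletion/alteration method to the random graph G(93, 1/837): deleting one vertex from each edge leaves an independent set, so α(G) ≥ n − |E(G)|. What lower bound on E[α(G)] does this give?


E[|E(G)|] = C(93, 2)·p = 4278 · (1/837) = 46/9.
E[α(G)] ≥ n − E[|E(G)|] = 93 − 46/9 = 791/9.
Numerically: ≈ 87.888889.
(This is only a lower bound; the true E[α(G)] may be larger.)

E[α(G)] ≥ 791/9 ≈ 87.888889.


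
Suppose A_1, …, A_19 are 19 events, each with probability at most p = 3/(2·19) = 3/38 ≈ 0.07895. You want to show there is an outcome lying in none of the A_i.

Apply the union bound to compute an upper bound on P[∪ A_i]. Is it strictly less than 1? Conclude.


Union bound: P[∪_{i=1}^{19} A_i] ≤ Σ_i P[A_i] ≤ 19·p = 19·(3/38) = 3/2.
Numerically: 3/2 ≈ 1.50000.
Is 3/2 < 1? NO.
Since the bound 3/2 is ≥ 1, the union bound is uninformative here; it does NOT by itself certify existence.

19·p = 3/2 ≈ 1.50000; existence NOT certified by the union bound.


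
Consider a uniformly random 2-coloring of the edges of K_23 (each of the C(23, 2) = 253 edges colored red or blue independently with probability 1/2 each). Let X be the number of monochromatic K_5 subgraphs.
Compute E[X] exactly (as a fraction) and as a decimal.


Let X = Σ_S X_S over the C(23, 5) = 33649 subsets S of size 5, where X_S = 1 if the K_5 on S is monochromatic.
For a fixed S, the K_5 on S has C(5, 2) = 10 edges. P[all 10 edges red] = (1/2)^10, and likewise for blue, so P[monochromatic] = 2·(1/2)^10 = 2^{1 − 10} = 1/512.
By linearity of expectation: E[X] = C(23, 5) · 2^{1 − 10} = 33649 · 1/512 = 33649/512.
Numerically: E[X] ≈ 65.721.

E[X] = C(23,5)·2^(1−C(5,2)) = 33649/512 ≈ 65.721.


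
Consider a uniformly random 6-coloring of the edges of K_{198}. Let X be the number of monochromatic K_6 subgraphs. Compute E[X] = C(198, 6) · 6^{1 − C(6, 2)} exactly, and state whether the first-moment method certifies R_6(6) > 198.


E[X] = C(198, 6) · 6^{1 − 15} = 77526225777 · 6^{−14} = 77526225777/78364164096.
As a reduced fraction: E[X] = 25842075259/26121388032 ≈ 0.9893071.
Is E[X] < 1? YES.
Since E[X] < 1, there exists a 6-coloring of K_{198} with no monochromatic K_6; hence R_6(6) > 198.

E[X] = 25842075259/26121388032 ≈ 0.9893071; E[X] < 1, so R_6(6) > 198.


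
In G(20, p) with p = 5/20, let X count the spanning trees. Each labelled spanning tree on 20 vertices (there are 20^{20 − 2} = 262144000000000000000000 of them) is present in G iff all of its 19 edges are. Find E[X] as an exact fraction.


K_20 has 20^{20 − 2} = 262144000000000000000000 labelled spanning trees.
For each such spanning tree H, let X_H = 1 if all 19 edges of H are present in G. Then P[X_H = 1] = p^{19} = (1/4)^{19} = 1/274877906944.
Summing the indicators: E[X] = Σ_H E[X_H] = 262144000000000000000000 · p^{19} = 262144000000000000000000 · 1/274877906944 = 3814697265625/4.
Numerically: E[X] ≈ 9.5367e+11.

E[X] = 262144000000000000000000 · (1/4)^{19} = 3814697265625/4 ≈ 9.5367e+11.


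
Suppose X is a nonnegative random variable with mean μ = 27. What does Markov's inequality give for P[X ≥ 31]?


μ = E[X] = 27, a = 31.
Markov: P[X ≥ 31] ≤ μ/a = (27)/31 = 27/31.
Numerically: ≈ 0.87097.
(Since a = 31 > μ = 27.00000, the bound 27/31 is < 1 and informative.)

P[X ≥ 31] ≤ 27/31 ≈ 0.87097.


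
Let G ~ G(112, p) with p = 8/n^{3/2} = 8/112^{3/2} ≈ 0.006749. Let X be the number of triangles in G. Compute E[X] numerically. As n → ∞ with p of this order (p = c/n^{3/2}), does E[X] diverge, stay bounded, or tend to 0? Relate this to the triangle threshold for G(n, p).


Number of potential triangles: C(112, 3) = 227920.
Each occurs with probability p³ ≈ (0.006749)³ ≈ 3.074602e-07.
By linearity: E[X] = C(112, 3)·p³ ≈ 227920 · 3.074602e-07 ≈ 0.0701.
Since α = 3/2 > 1, p = c/n^{3/2} = o(1/n) is below the triangle threshold p ~ 1/n. Asymptotically E[X] ~ (c³/6)·n^{3(1−α)} = (8³/6)·n^{-1.5} → 0, so by Markov's inequality G has no triangles w.h.p.

E[X] ≈ 0.0701; in regime p = Θ(1/n^{3/2}) E[X] tends to 0 (below the triangle threshold p ~ 1/n).


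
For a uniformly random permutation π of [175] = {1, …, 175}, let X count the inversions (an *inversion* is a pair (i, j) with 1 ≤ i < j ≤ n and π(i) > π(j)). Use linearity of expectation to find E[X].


Write X = Σ X_I over the C(175, 2) = 15225 pairs i < j, with X_I the indicator of one inversion.
There are 15225 indicators.
For each fixed pair i < j, the values π(i) and π(j) are two distinct elements of {1, …, 175} in uniformly random order; by symmetry P[π(i) > π(j)] = 1/2.
By linearity: E[X] = 15225 · (1/2) = C(175, 2) · (1/2) = 15225/2 = 15225/2 ≈ 7612.500.

E[X] = 15225/2 = 7612.500.


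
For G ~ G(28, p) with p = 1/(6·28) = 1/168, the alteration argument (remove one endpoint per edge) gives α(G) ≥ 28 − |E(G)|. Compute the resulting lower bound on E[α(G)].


E[|E(G)|] = C(28, 2)·p = 378 · (1/168) = 9/4.
E[α(G)] ≥ n − E[|E(G)|] = 28 − 9/4 = 103/4.
Numerically: ≈ 25.750000.
(This is only a lower bound; the true E[α(G)] may be larger.)

E[α(G)] ≥ 103/4 ≈ 25.750000.


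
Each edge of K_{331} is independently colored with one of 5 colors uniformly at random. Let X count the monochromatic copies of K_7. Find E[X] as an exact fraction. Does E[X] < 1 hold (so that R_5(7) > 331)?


E[X] = C(331, 7) · 5^{1 − 21} = 81027017349850 · 5^{−20} = 81027017349850/95367431640625.
As a reduced fraction: E[X] = 3241080693994/3814697265625 ≈ 0.84963.
Is E[X] < 1? YES.
Since E[X] < 1, there exists a 5-coloring of K_{331} with no monochromatic K_7; hence R_5(7) > 331.

E[X] = 3241080693994/3814697265625 ≈ 0.84963; E[X] < 1, so R_5(7) > 331.


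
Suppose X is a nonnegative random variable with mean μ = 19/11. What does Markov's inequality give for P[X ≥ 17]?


μ = E[X] = 19/11, a = 17.
Markov: P[X ≥ 17] ≤ μ/a = (19/11)/17 = 19/187.
Numerically: ≈ 0.1016.
(Since a = 17 > μ = 1.7273, the bound 19/187 is < 1 and informative.)

P[X ≥ 17] ≤ 19/187 ≈ 0.1016.


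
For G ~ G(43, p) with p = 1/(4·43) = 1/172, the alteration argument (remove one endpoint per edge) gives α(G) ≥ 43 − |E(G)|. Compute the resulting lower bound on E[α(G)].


E[|E(G)|] = C(43, 2)·p = 903 · (1/172) = 21/4.
E[α(G)] ≥ n − E[|E(G)|] = 43 − 21/4 = 151/4.
Numerically: ≈ 37.750000.
(This is only a lower bound; the true E[α(G)] may be larger.)

E[α(G)] ≥ 151/4 ≈ 37.750000.


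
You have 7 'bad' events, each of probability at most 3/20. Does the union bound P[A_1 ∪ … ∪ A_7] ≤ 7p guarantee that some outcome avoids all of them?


Union bound: P[∪_{i=1}^{7} A_i] ≤ Σ_i P[A_i] ≤ 7·p = 7·(3/20) = 21/20.
Numerically: 21/20 ≈ 1.0500.
Is 21/20 < 1? NO.
Since the bound 21/20 is ≥ 1, the union bound is uninformative here; it does NOT by itself certify existence.

7·p = 21/20 ≈ 1.0500; existence NOT certified by the union bound.


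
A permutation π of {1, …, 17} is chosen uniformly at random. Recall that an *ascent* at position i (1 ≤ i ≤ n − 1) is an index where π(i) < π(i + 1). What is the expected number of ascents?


Write X = Σ X_I over i = 1, …, 16, with X_I the indicator of one ascent.
There are 16 indicators.
For each fixed i, the pair (π(i), π(i+1)) is a uniformly random ordered pair of distinct values from {1, …, 17}; by symmetry P[π(i) < π(i+1)] = 1/2.
By linearity: E[X] = 16 · (1/2) = (17 − 1) · (1/2) = 8 ≈ 8.000.

E[X] = 8 = 8.000.


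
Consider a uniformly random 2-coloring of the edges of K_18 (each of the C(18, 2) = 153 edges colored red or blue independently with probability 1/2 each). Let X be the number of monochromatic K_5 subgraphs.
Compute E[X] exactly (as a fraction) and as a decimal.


Let X = Σ_S X_S over the C(18, 5) = 8568 subsets S of size 5, where X_S = 1 if the K_5 on S is monochromatic.
For a fixed S, the K_5 on S has C(5, 2) = 10 edges. P[all 10 edges red] = (1/2)^10, and likewise for blue, so P[monochromatic] = 2·(1/2)^10 = 2^{1 − 10} = 1/512.
By linearity: E[X] = C(18, 5) · 2^{1 − 10} = 8568 · 1/512 = 1071/64.
Numerically: E[X] ≈ 16.7344.

E[X] = C(18,5)·2^(1−C(5,2)) = 1071/64 ≈ 16.7344.


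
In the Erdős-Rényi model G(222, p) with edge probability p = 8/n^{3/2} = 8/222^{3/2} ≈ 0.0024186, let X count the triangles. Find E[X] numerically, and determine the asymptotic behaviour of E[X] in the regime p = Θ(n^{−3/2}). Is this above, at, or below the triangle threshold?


Number of potential triangles: C(222, 3) = 1798940.
Each occurs with probability p³ ≈ (0.0024186)³ ≈ 1.4147561e-08.
By linearity: E[X] = C(222, 3)·p³ ≈ 1798940 · 1.4147561e-08 ≈ 0.02545.
Since α = 3/2 > 1, p = c/n^{3/2} = o(1/n) is below the triangle threshold p ~ 1/n. Asymptotically E[X] ~ (c³/6)·n^{3(1−α)} = (8³/6)·n^{-1.5} → 0, so by Markov's inequality G has no triangles w.h.p.

E[X] ≈ 0.02545; in regime p = Θ(1/n^{3/2}) E[X] tends to 0 (below the triangle threshold p ~ 1/n).


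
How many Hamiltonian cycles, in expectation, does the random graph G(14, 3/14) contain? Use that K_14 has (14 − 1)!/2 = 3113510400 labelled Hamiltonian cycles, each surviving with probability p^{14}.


K_14 has (14 − 1)!/2 = 3113510400 labelled Hamiltonian cycles.
For each such Hamiltonian cycle H, let X_H = 1 if all 14 edges of H are present in G. Then P[X_H = 1] = p^{14} = (3/14)^{14} = 4782969/11112006825558016.
Summing the indicators: E[X] = Σ_H E[X_H] = 3113510400 · p^{14} = 3113510400 · 4782969/11112006825558016 = 4155084744525/3100448333024.
Numerically: E[X] ≈ 1.3402.

E[X] = 3113510400 · (3/14)^{14} = 4155084744525/3100448333024 ≈ 1.3402.


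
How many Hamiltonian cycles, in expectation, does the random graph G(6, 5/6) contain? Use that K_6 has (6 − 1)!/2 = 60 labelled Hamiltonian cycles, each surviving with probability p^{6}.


K_6 has (6 − 1)!/2 = 60 labelled Hamiltonian cycles.
For each such Hamiltonian cycle H, let X_H = 1 if all 6 edges of H are present in G. Then P[X_H = 1] = p^{6} = (5/6)^{6} = 15625/46656.
By linearity of expectation: E[X] = Σ_H E[X_H] = 60 · p^{6} = 60 · 15625/46656 = 78125/3888.
Numerically: E[X] ≈ 20.09.

E[X] = 60 · (5/6)^{6} = 78125/3888 ≈ 20.09.


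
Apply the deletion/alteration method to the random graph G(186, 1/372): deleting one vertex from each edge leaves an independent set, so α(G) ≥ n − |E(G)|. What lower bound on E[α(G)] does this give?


E[|E(G)|] = C(186, 2)·p = 17205 · (1/372) = 185/4.
E[α(G)] ≥ n − E[|E(G)|] = 186 − 185/4 = 559/4.
Numerically: ≈ 139.75000.
(This is only a lower bound; the true E[α(G)] may be larger.)

E[α(G)] ≥ 559/4 ≈ 139.75000.


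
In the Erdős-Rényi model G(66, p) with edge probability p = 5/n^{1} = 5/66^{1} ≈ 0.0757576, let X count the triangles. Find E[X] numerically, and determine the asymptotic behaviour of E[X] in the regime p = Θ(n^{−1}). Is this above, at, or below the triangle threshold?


Number of potential triangles: C(66, 3) = 45760.
Each occurs with probability p³ ≈ (0.0757576)³ ≈ 4.34788658e-04.
By linearity: E[X] = C(66, 3)·p³ ≈ 45760 · 4.34788658e-04 ≈ 19.895929.
Here α = 1, so p = 5/n is exactly at the triangle threshold p ~ 1/n. Asymptotically E[X] → c³/6 = 5³/6 = 125/6 ≈ 20.833333, a bounded constant. In this regime the triangle count is asymptotically Poisson(c³/6).

E[X] ≈ 19.895929; in regime p = Θ(1/n^{1}) E[X] stays bounded (at the triangle threshold p ~ 1/n).


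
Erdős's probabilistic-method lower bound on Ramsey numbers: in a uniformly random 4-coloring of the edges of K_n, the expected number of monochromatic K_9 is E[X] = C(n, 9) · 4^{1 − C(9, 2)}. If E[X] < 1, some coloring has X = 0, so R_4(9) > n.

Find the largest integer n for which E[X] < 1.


We need C(n, 9) · 4^{1 − 36} < 1, i.e. C(n, 9) < 4^{36 − 1} = 1180591620717411303424.
Check values of n near the boundary:
  n = 908: C(908, 9) = 1111058428637338083100; 1111058428637338083100 < 1180591620717411303424? YES
  n = 909: C(909, 9) = 1122169012923711463931; 1122169012923711463931 < 1180591620717411303424? YES
  n = 910: C(910, 9) = 1133378248346922788210; 1133378248346922788210 < 1180591620717411303424? YES
  n = 911: C(911, 9) = 1144686900492291197405; 1144686900492291197405 < 1180591620717411303424? YES
  n = 912: C(912, 9) = 1156095740032081475120; 1156095740032081475120 < 1180591620717411303424? YES
  n = 913: C(913, 9) = 1167605542753639808390; 1167605542753639808390 < 1180591620717411303424? YES
  n = 914: C(914, 9) = 1179217089587653905932; 1179217089587653905932 < 1180591620717411303424? YES
  n = 915: C(915, 9) = 1190931166636537885130; 1190931166636537885130 < 1180591620717411303424? NO
  n = 916: C(916, 9) = 1202748565202942340440; 1202748565202942340440 < 1180591620717411303424? NO
The largest n with C(n, 9) < 1180591620717411303424 is n = 914 (where E[X] = 294804272396913476483/295147905179352825856 ≈ 0.999). Hence R_4(9) > 914, i.e. R_4(9) ≥ 915.

Largest n = 914; hence R_4(9) > 914.


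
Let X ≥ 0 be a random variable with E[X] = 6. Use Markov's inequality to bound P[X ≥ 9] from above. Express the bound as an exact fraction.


μ = E[X] = 6, a = 9.
Markov: P[X ≥ 9] ≤ μ/a = (6)/9 = 2/3.
Numerically: ≈ 0.667.
(Since a = 9 > μ = 6.000, the bound 2/3 is < 1 and informative.)

P[X ≥ 9] ≤ 2/3 ≈ 0.667.


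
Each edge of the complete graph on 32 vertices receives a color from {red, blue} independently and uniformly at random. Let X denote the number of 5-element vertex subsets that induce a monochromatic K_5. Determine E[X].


Let X = Σ_S X_S over the C(32, 5) = 201376 subsets S of size 5, where X_S = 1 if the K_5 on S is monochromatic.
For a fixed S, the K_5 on S has C(5, 2) = 10 edges. P[all 10 edges red] = (1/2)^10, and likewise for blue, so P[monochromatic] = 2·(1/2)^10 = 2^{1 − 10} = 1/512.
By linearity: E[X] = C(32, 5) · 2^{1 − 10} = 201376 · 1/512 = 6293/16.
Numerically: E[X] ≈ 393.312.

E[X] = C(32,5)·2^(1−C(5,2)) = 6293/16 ≈ 393.312.
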